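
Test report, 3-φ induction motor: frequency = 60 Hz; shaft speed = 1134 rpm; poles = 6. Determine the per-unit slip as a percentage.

n_s = 120f/p = 120×60/6 = 1200 rpm
s = (n_s − n)/n_s = (1200 − 1134)/1200 = 0.0550

5.5 %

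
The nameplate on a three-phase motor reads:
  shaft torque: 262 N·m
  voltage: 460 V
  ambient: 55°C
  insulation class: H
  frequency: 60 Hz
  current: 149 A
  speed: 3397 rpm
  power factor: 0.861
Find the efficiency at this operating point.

ω = 2π × 3397/60 = 355.7 rad/s; P_out = τω = 262 × 355.7 = 93193 W
P_in = √3·V_L·I_L·cosφ = 1.732 × 460 × 149 × 0.861 = 102210 W
η = P_out / P_in = 93193 / 102210 = 0.912 = 91.2%

91.2 %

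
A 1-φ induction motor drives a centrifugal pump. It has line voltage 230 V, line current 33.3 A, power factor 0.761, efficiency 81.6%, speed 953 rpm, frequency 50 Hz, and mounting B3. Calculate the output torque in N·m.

47.7 N·m

P_in = V·I·cosφ = 230 × 33.3 × 0.761 = 5828 W
P_out = η·P_in = 0.816 × 5828 = 4756 W
n = 953 rpm
ω = 2π×953/60 = 99.8 rad/s
τ = P_out/ω = 4756/99.8 = 47.7 N·m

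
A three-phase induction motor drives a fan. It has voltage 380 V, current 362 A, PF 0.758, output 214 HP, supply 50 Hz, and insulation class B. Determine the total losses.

P_in = √3·V·I·cosφ = 1.732×380×362×0.758 = 180596 W
P_out = 214×746 = 159644 W
Losses = P_in − P_out = 180596 − 159644 = 20952 W

21000 W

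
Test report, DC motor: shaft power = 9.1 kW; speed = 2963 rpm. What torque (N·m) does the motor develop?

29.3 N·m

ω = 2π × 2963/60 = 310.3 rad/s
τ = P/ω = 9100/310.3 = 29.3 N·m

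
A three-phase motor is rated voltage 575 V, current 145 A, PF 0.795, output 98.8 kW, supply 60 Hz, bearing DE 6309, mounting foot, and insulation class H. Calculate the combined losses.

16000 W

P_in = √3·V·I·cosφ = 1.732×575×145×0.795 = 114802 W
P_out = 98800 W
Losses = P_in − P_out = 114802 − 98800 = 16002 W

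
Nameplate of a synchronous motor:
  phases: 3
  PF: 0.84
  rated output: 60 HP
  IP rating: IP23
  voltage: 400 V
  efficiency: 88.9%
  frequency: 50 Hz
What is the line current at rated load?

P_out = 60 × 746 = 44760 W
P_in = P_out / η = 44760 / 0.889 = 50349 W
I_L = P_in / (√3·V_L·cosφ) = 50349 / (1.732 × 400 × 0.84) = 86.5 A

86.5 A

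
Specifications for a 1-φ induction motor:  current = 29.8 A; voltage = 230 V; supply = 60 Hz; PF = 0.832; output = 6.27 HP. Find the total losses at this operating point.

P_in = V·I·cosφ = 230×29.8×0.832 = 5703 W
P_out = 6.27×746 = 4677 W
Losses = P_in − P_out = 5703 − 4677 = 1026 W

1.03 kW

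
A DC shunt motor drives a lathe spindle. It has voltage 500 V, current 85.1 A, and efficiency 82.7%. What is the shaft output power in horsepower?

47.2 HP

P_in = V·I = 500 × 85.1 = 42550 W
P_out = η·P_in = 0.827 × 42550 = 35189 W
= 35189/746 = 47.2 HP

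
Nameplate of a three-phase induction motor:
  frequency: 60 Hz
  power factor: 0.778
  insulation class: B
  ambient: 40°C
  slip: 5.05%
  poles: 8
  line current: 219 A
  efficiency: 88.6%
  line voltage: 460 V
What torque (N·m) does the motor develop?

P_in = √3·V·I·cosφ = 1.732 × 460 × 219 × 0.778 = 135747 W
P_out = η·P_in = 0.886 × 135747 = 120272 W
n_s = 120×60/8 = 900 rpm; n = 900×(1−0.0505) = 855 rpm
ω = 2π×855/60 = 89.54 rad/s
τ = P_out/ω = 120272/89.54 = 1340 N·m

1340 N·m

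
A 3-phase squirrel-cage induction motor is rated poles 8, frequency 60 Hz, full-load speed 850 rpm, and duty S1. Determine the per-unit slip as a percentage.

5.56 %

n_s = 120f/p = 120×60/8 = 900 rpm
s = (n_s − n)/n_s = (900 − 850)/900 = 0.0556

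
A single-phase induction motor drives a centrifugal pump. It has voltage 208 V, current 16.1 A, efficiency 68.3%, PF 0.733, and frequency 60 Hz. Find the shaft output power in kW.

P_in = V·I·cosφ = 208 × 16.1 × 0.733 = 2455 W
P_out = η·P_in = 0.683 × 2455 = 1677 W

1.68 kW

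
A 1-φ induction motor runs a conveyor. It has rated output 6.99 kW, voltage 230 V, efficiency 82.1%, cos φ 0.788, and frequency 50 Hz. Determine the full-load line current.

P_out = 6.99 kW = 6990 W
P_in = P_out / η = 6990 / 0.821 = 8514 W
I = P_in / (V·cosφ) = 8514 / (230 × 0.788) = 47 A

47 A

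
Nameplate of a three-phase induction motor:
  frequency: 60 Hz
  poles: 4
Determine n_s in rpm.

n_s = 120f/p = 120×60/4 = 1800 rpm

1800 rpm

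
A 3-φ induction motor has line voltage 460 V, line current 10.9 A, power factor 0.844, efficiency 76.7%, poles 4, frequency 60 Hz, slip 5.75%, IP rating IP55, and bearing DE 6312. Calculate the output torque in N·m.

31.6 N·m

P_in = √3·V·I·cosφ = 1.732 × 460 × 10.9 × 0.844 = 7330 W
P_out = η·P_in = 0.767 × 7330 = 5622 W
n_s = 120×60/4 = 1800 rpm; n = 1800×(1−0.0575) = 1697 rpm
ω = 2π×1697/60 = 177.7 rad/s
τ = P_out/ω = 5622/177.7 = 31.6 N·m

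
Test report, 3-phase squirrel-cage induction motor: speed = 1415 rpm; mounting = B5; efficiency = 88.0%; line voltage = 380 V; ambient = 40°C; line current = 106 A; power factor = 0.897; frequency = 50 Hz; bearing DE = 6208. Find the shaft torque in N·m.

372 N·m

P_in = √3·V·I·cosφ = 1.732 × 380 × 106 × 0.897 = 62579 W
P_out = η·P_in = 0.88 × 62579 = 55070 W
n = 1415 rpm
ω = 2π×1415/60 = 148.2 rad/s
τ = P_out/ω = 55070/148.2 = 372 N·m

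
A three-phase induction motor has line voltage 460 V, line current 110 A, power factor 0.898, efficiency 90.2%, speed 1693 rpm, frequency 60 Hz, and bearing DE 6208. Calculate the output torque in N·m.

400 N·m

P_in = √3·V·I·cosφ = 1.732 × 460 × 110 × 0.898 = 78700 W
P_out = η·P_in = 0.902 × 78700 = 70987 W
n = 1693 rpm
ω = 2π×1693/60 = 177.3 rad/s
τ = P_out/ω = 70987/177.3 = 400 N·m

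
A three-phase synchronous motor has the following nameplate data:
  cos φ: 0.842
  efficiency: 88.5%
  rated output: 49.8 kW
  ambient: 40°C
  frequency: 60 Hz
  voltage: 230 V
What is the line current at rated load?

P_out = 49.8 kW = 49800 W
P_in = P_out / η = 49800 / 0.885 = 56271 W
I_L = P_in / (√3·V_L·cosφ) = 56271 / (1.732 × 230 × 0.842) = 168 A

168 A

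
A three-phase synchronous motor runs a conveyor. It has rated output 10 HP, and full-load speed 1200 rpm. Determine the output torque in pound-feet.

P_out = 10 × 746 = 7460 W
ω = 2π × 1200/60 = 125.7 rad/s
τ = P_out/ω = 7460/125.7 = 59.35 N·m
In lb·ft: 59.35/1.356 = 43.8 lb·ft

43.8 lb·ft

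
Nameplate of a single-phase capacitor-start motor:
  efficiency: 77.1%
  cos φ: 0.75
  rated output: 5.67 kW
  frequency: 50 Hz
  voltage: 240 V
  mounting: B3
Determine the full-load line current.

P_out = 5.67 kW = 5670 W
P_in = P_out / η = 5670 / 0.771 = 7354 W
I = P_in / (V·cosφ) = 7354 / (240 × 0.75) = 40.9 A

40.9 A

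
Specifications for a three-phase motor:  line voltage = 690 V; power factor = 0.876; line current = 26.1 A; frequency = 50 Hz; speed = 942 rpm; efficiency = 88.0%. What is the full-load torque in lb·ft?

P_in = √3·V·I·cosφ = 1.732 × 690 × 26.1 × 0.876 = 27324 W
P_out = η·P_in = 0.88 × 27324 = 24045 W
n = 942 rpm
ω = 2π×942/60 = 98.65 rad/s
τ = P_out/ω = 24045/98.65 = 243.7 N·m
In lb·ft: 243.7/1.356 = 180 lb·ft

180 lb·ft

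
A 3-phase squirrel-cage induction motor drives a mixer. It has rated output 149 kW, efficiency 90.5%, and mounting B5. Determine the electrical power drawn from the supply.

P_out = 149000 W
P_in = P_out/η = 149000/0.905 = 164641 W = 165 kW

165 kW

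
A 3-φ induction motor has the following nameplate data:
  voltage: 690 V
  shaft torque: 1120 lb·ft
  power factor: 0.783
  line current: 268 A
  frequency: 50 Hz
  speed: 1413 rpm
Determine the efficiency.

89.6 %

τ = 1120 lb·ft × 1.356 = 1519 N·m
ω = 2π × 1413/60 = 148 rad/s; P_out = τω = 1519 × 148 = 224812 W
P_in = √3·V_L·I_L·cosφ = 1.732 × 690 × 268 × 0.783 = 250780 W
η = P_out / P_in = 224812 / 250780 = 0.896 = 89.6%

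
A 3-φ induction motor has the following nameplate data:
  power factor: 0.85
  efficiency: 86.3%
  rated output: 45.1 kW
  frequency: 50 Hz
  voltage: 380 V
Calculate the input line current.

P_out = 45.1 kW = 45100 W
P_in = P_out / η = 45100 / 0.863 = 52260 W
I_L = P_in / (√3·V_L·cosφ) = 52260 / (1.732 × 380 × 0.85) = 93.4 A

93.4 A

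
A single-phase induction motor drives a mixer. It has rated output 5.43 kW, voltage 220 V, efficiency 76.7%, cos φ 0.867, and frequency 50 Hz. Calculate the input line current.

37.1 A

P_out = 5.43 kW = 5430 W
P_in = P_out / η = 5430 / 0.767 = 7080 W
I = P_in / (V·cosφ) = 7080 / (220 × 0.867) = 37.1 A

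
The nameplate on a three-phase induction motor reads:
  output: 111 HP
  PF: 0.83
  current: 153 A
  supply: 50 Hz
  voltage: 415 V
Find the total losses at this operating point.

8.47 kW

P_in = √3·V·I·cosφ = 1.732×415×153×0.83 = 91278 W
P_out = 111×746 = 82806 W
Losses = P_in − P_out = 91278 − 82806 = 8472 W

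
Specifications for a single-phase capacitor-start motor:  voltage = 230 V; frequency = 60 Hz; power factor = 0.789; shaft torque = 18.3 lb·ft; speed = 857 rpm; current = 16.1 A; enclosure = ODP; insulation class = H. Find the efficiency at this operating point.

76.2 %

τ = 18.3 lb·ft × 1.356 = 24.81 N·m
ω = 2π × 857/60 = 89.74 rad/s; P_out = τω = 24.81 × 89.74 = 2226 W
P_in = V·I·cosφ = 230 × 16.1 × 0.789 = 2922 W
η = P_out / P_in = 2226 / 2922 = 0.762 = 76.2%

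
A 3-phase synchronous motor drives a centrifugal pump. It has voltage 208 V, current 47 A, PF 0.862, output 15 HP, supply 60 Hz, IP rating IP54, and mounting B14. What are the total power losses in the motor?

P_in = √3·V·I·cosφ = 1.732×208×47×0.862 = 14595 W
P_out = 15×746 = 11190 W
Losses = P_in − P_out = 14595 − 11190 = 3405 W

3410 W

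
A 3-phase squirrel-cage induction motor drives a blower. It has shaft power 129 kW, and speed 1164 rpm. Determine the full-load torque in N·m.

1060 N·m

ω = 2π × 1164/60 = 121.9 rad/s
τ = P/ω = 129000/121.9 = 1060 N·m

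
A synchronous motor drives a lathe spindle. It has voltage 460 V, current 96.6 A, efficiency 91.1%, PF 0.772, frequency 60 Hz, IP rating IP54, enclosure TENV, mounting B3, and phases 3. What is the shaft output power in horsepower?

72.6 HP

P_in = √3·V·I·cosφ = 1.732 × 460 × 96.6 × 0.772 = 59416 W
P_out = η·P_in = 0.911 × 59416 = 54128 W
= 54128/746 = 72.6 HP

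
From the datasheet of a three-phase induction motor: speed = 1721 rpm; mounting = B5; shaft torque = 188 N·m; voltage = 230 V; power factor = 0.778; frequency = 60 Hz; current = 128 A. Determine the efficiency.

85.4 %

ω = 2π × 1721/60 = 180.2 rad/s; P_out = τω = 188 × 180.2 = 33878 W
P_in = √3·V_L·I_L·cosφ = 1.732 × 230 × 128 × 0.778 = 39670 W
η = P_out / P_in = 33878 / 39670 = 0.854 = 85.4%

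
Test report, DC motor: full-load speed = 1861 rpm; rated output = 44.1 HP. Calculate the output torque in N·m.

P_out = 44.1 × 746 = 32899 W
ω = 2π × 1861/60 = 194.9 rad/s
τ = P_out/ω = 32899/194.9 = 169 N·m

169 N·m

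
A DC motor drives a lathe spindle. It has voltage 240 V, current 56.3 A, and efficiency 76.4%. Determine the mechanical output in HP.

P_in = V·I = 240 × 56.3 = 13512 W
P_out = η·P_in = 0.764 × 13512 = 10323 W
= 10323/746 = 13.8 HP

13.8 HP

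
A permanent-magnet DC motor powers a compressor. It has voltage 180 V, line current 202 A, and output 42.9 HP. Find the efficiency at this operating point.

88.0 %

P_out = 42.9 × 746 = 32003 W
P_in = V·I = 180 × 202 = 36360 W
η = P_out / P_in = 32003 / 36360 = 0.880 = 88.0%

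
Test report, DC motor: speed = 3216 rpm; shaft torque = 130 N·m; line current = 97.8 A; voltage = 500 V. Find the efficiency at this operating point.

ω = 2π × 3216/60 = 336.8 rad/s; P_out = τω = 130 × 336.8 = 43784 W
P_in = V·I = 500 × 97.8 = 48900 W
η = P_out / P_in = 43784 / 48900 = 0.895 = 89.5%

89.5 %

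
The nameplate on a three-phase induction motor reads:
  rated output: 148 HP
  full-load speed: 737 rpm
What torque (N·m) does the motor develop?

P_out = 148 × 746 = 110408 W
ω = 2π × 737/60 = 77.18 rad/s
τ = P_out/ω = 110408/77.18 = 1430 N·m

1430 N·m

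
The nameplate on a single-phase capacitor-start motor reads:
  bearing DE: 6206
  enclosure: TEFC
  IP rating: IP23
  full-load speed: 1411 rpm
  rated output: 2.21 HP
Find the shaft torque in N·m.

P_out = 2.21 × 746 = 1649 W
ω = 2π × 1411/60 = 147.8 rad/s
τ = P_out/ω = 1649/147.8 = 11.2 N·m

11.2 N·m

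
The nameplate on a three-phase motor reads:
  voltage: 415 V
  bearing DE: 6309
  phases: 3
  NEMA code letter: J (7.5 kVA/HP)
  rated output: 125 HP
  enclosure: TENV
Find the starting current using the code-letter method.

S_LR = 7.5 × 125 = 937.5 kVA
I_LR = S_LR/(√3·V_L) = 937500/(1.732×415) = 1300 A

1300 A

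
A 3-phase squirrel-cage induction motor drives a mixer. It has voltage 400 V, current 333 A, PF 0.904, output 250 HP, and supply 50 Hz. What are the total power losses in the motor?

P_in = √3·V·I·cosφ = 1.732×400×333×0.904 = 208555 W
P_out = 250×746 = 186500 W
Losses = P_in − P_out = 208555 − 186500 = 22055 W

22100 W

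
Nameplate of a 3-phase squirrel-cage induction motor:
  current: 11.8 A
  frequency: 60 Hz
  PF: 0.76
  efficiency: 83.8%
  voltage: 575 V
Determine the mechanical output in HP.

P_in = √3·V·I·cosφ = 1.732 × 575 × 11.8 × 0.76 = 8931 W
P_out = η·P_in = 0.838 × 8931 = 7484 W
= 7484/746 = 10 HP

10 HP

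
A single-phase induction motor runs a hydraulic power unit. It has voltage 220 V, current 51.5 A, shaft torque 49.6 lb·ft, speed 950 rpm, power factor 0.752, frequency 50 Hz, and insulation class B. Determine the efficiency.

τ = 49.6 lb·ft × 1.356 = 67.26 N·m
ω = 2π × 950/60 = 99.48 rad/s; P_out = τω = 67.26 × 99.48 = 6691 W
P_in = V·I·cosφ = 220 × 51.5 × 0.752 = 8520 W
η = P_out / P_in = 6691 / 8520 = 0.785 = 78.5%

78.5 %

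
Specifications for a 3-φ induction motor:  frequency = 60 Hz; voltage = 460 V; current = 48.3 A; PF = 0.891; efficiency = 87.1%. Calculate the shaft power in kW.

P_in = √3·V·I·cosφ = 1.732 × 460 × 48.3 × 0.891 = 34287 W
P_out = η·P_in = 0.871 × 34287 = 29864 W

29.9 kW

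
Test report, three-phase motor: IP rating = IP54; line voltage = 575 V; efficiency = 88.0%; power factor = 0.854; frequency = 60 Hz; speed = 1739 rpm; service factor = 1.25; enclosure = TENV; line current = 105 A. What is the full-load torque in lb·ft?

P_in = √3·V·I·cosφ = 1.732 × 575 × 105 × 0.854 = 89302 W
P_out = η·P_in = 0.88 × 89302 = 78586 W
n = 1739 rpm
ω = 2π×1739/60 = 182.1 rad/s
τ = P_out/ω = 78586/182.1 = 431.6 N·m
In lb·ft: 431.6/1.356 = 318 lb·ft

318 lb·ft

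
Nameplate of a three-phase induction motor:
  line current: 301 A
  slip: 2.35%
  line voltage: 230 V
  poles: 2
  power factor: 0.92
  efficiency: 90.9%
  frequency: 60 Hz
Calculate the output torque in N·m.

P_in = √3·V·I·cosφ = 1.732 × 230 × 301 × 0.92 = 110314 W
P_out = η·P_in = 0.909 × 110314 = 100275 W
n_s = 120×60/2 = 3600 rpm; n = 3600×(1−0.0235) = 3515 rpm
ω = 2π×3515/60 = 368.1 rad/s
τ = P_out/ω = 100275/368.1 = 272 N·m

272 N·m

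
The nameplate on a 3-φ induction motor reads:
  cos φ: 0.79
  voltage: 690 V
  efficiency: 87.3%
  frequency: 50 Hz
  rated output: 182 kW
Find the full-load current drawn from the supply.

221 A

P_out = 182 kW = 182000 W
P_in = P_out / η = 182000 / 0.873 = 208477 W
I_L = P_in / (√3·V_L·cosφ) = 208477 / (1.732 × 690 × 0.79) = 221 A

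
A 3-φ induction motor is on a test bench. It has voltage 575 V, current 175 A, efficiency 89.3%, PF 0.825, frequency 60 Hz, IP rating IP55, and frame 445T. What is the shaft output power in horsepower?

172 HP

P_in = √3·V·I·cosφ = 1.732 × 575 × 175 × 0.825 = 143783 W
P_out = η·P_in = 0.893 × 143783 = 128398 W
= 128398/746 = 172 HP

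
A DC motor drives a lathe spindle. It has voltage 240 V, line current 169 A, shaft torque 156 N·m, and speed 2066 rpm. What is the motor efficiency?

ω = 2π × 2066/60 = 216.4 rad/s; P_out = τω = 156 × 216.4 = 33758 W
P_in = V·I = 240 × 169 = 40560 W
η = P_out / P_in = 33758 / 40560 = 0.832 = 83.2%

83.2 %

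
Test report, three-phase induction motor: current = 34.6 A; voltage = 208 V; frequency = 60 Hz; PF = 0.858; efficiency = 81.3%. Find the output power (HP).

11.7 HP

P_in = √3·V·I·cosφ = 1.732 × 208 × 34.6 × 0.858 = 10695 W
P_out = η·P_in = 0.813 × 10695 = 8695 W
= 8695/746 = 11.7 HP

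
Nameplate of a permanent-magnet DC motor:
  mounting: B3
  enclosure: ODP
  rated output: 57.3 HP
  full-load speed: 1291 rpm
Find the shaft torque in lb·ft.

P_out = 57.3 × 746 = 42746 W
ω = 2π × 1291/60 = 135.2 rad/s
τ = P_out/ω = 42746/135.2 = 316.2 N·m
In lb·ft: 316.2/1.356 = 233 lb·ft

233 lb·ft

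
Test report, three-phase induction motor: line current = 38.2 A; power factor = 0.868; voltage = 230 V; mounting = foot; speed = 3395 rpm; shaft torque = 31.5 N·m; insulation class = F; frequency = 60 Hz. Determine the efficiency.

84.8 %

ω = 2π × 3395/60 = 355.5 rad/s; P_out = τω = 31.5 × 355.5 = 11198 W
P_in = √3·V_L·I_L·cosφ = 1.732 × 230 × 38.2 × 0.868 = 13209 W
η = P_out / P_in = 11198 / 13209 = 0.848 = 84.8%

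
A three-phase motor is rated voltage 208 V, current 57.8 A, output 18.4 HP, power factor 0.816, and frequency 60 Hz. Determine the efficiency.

P_out = 18.4 × 746 = 13726 W
P_in = √3·V_L·I_L·cosφ = 1.732 × 208 × 57.8 × 0.816 = 16991 W
η = P_out / P_in = 13726 / 16991 = 0.808 = 80.8%

80.8 %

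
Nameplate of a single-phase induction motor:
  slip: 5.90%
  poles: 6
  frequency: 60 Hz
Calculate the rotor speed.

1129 rpm

n_s = 120f/p = 120×60/6 = 1200 rpm
n = n_s(1 − s) = 1200 × (1 − 0.059) = 1129 rpm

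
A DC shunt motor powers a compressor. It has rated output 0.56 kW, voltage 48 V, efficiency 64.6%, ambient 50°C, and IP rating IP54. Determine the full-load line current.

18.1 A

P_out = 0.56 kW = 560 W
P_in = P_out / η = 560 / 0.646 = 867 W
I = P_in / V = 867 / 48 = 18.1 A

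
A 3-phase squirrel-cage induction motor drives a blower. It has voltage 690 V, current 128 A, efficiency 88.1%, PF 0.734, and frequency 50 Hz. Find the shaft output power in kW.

98.9 kW

P_in = √3·V·I·cosφ = 1.732 × 690 × 128 × 0.734 = 112280 W
P_out = η·P_in = 0.881 × 112280 = 98919 W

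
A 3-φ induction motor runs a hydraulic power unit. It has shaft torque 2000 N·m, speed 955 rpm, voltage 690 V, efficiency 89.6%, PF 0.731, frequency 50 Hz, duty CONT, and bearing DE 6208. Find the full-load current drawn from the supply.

256 A

ω = 2π×955/60 = 100 rad/s; P_out = τω = 2000 × 100 = 200000 W
P_in = P_out / η = 200000 / 0.896 = 223214 W
I_L = P_in / (√3·V_L·cosφ) = 223214 / (1.732 × 690 × 0.731) = 256 A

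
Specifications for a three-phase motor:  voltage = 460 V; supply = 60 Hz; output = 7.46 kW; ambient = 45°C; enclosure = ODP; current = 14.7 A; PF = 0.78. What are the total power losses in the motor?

1.68 kW

P_in = √3·V·I·cosφ = 1.732×460×14.7×0.78 = 9135 W
P_out = 7460 W
Losses = P_in − P_out = 9135 − 7460 = 1675 W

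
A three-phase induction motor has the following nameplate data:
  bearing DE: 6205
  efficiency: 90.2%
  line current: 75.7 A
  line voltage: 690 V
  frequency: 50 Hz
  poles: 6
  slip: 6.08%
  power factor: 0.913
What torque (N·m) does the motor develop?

758 N·m

P_in = √3·V·I·cosφ = 1.732 × 690 × 75.7 × 0.913 = 82597 W
P_out = η·P_in = 0.902 × 82597 = 74502 W
n_s = 120×50/6 = 1000 rpm; n = 1000×(1−0.0608) = 939 rpm
ω = 2π×939/60 = 98.33 rad/s
τ = P_out/ω = 74502/98.33 = 758 N·m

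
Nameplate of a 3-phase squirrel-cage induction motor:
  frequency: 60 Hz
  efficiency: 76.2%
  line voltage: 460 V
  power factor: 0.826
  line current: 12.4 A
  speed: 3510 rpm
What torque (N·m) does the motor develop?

P_in = √3·V·I·cosφ = 1.732 × 460 × 12.4 × 0.826 = 8160 W
P_out = η·P_in = 0.762 × 8160 = 6218 W
n = 3510 rpm
ω = 2π×3510/60 = 367.6 rad/s
τ = P_out/ω = 6218/367.6 = 16.9 N·m

16.9 N·m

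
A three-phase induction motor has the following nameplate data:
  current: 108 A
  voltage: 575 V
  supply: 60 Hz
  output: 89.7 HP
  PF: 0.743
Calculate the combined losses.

P_in = √3·V·I·cosφ = 1.732×575×108×0.743 = 79915 W
P_out = 89.7×746 = 66916 W
Losses = P_in − P_out = 79915 − 66916 = 12999 W

13 kW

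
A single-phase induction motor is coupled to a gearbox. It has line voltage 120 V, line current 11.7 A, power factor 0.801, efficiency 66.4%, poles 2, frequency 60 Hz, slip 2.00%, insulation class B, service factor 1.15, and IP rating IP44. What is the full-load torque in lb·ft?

P_in = V·I·cosφ = 120 × 11.7 × 0.801 = 1125 W
P_out = η·P_in = 0.664 × 1125 = 747 W
n_s = 120×60/2 = 3600 rpm; n = 3600×(1−0.02) = 3528 rpm
ω = 2π×3528/60 = 369.5 rad/s
τ = P_out/ω = 747/369.5 = 2.022 N·m
In lb·ft: 2.022/1.356 = 1.49 lb·ft

1.49 lb·ft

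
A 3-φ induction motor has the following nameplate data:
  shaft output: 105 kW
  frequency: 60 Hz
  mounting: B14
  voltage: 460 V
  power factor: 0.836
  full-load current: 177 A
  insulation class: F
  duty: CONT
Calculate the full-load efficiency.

89.1 %

P_out = 105 kW = 105000 W
P_in = √3·V_L·I_L·cosφ = 1.732 × 460 × 177 × 0.836 = 117892 W
η = P_out / P_in = 105000 / 117892 = 0.891 = 89.1%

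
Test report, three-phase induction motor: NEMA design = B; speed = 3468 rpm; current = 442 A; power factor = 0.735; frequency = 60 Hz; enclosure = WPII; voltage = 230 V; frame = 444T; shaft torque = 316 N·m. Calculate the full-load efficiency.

ω = 2π × 3468/60 = 363.2 rad/s; P_out = τω = 316 × 363.2 = 114771 W
P_in = √3·V_L·I_L·cosφ = 1.732 × 230 × 442 × 0.735 = 129415 W
η = P_out / P_in = 114771 / 129415 = 0.887 = 88.7%

88.7 %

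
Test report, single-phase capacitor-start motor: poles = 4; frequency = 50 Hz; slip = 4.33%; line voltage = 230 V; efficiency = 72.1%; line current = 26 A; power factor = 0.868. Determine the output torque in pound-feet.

18.4 lb·ft

P_in = V·I·cosφ = 230 × 26 × 0.868 = 5191 W
P_out = η·P_in = 0.721 × 5191 = 3743 W
n_s = 120×50/4 = 1500 rpm; n = 1500×(1−0.0433) = 1435 rpm
ω = 2π×1435/60 = 150.3 rad/s
τ = P_out/ω = 3743/150.3 = 24.9 N·m
In lb·ft: 24.9/1.356 = 18.4 lb·ft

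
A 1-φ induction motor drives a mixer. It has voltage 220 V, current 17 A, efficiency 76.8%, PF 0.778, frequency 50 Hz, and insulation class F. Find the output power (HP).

3 HP

P_in = V·I·cosφ = 220 × 17 × 0.778 = 2910 W
P_out = η·P_in = 0.768 × 2910 = 2235 W
= 2235/746 = 3 HP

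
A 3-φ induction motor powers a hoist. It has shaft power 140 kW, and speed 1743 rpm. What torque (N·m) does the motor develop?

ω = 2π × 1743/60 = 182.5 rad/s
τ = P/ω = 140000/182.5 = 767 N·m

767 N·m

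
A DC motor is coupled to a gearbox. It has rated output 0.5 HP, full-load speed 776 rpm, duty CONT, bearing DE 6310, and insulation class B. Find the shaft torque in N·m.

P_out = 0.5 × 746 = 373 W
ω = 2π × 776/60 = 81.26 rad/s
τ = P_out/ω = 373/81.26 = 4.59 N·m

4.59 N·m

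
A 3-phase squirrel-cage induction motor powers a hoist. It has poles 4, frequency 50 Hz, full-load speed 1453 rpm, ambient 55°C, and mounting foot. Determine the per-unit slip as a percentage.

n_s = 120f/p = 120×50/4 = 1500 rpm
s = (n_s − n)/n_s = (1500 − 1453)/1500 = 0.0313

3.1 %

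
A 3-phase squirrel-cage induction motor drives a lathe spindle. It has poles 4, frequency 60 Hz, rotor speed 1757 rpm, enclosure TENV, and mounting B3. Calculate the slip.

2.39 %

n_s = 120f/p = 120×60/4 = 1800 rpm
s = (n_s − n)/n_s = (1800 − 1757)/1800 = 0.0239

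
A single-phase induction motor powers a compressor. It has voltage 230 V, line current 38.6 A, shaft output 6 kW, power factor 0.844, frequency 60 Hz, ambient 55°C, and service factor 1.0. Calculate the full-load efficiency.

P_out = 6 kW = 6000 W
P_in = V·I·cosφ = 230 × 38.6 × 0.844 = 7493 W
η = P_out / P_in = 6000 / 7493 = 0.801 = 80.1%

80.1 %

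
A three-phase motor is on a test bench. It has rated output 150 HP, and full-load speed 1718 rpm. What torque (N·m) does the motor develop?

P_out = 150 × 746 = 111900 W
ω = 2π × 1718/60 = 179.9 rad/s
τ = P_out/ω = 111900/179.9 = 622 N·m

622 N·m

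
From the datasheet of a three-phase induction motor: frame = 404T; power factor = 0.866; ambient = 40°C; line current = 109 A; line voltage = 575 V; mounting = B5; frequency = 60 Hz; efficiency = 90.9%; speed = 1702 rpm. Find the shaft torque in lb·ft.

P_in = √3·V·I·cosφ = 1.732 × 575 × 109 × 0.866 = 94007 W
P_out = η·P_in = 0.909 × 94007 = 85452 W
n = 1702 rpm
ω = 2π×1702/60 = 178.2 rad/s
τ = P_out/ω = 85452/178.2 = 479.5 N·m
In lb·ft: 479.5/1.356 = 354 lb·ft

354 lb·ft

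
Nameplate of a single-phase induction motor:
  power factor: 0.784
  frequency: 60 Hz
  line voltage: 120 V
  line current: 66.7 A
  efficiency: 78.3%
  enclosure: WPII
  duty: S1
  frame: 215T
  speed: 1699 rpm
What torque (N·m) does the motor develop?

27.6 N·m

P_in = V·I·cosφ = 120 × 66.7 × 0.784 = 6275 W
P_out = η·P_in = 0.783 × 6275 = 4913 W
n = 1699 rpm
ω = 2π×1699/60 = 177.9 rad/s
τ = P_out/ω = 4913/177.9 = 27.6 N·m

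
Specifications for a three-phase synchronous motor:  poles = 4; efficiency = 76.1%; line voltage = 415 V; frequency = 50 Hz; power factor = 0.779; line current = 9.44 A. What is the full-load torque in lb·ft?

18.9 lb·ft

P_in = √3·V·I·cosφ = 1.732 × 415 × 9.44 × 0.779 = 5286 W
P_out = η·P_in = 0.761 × 5286 = 4023 W
n = n_s = 120×50/4 = 1500 rpm (synchronous)
ω = 2π×1500/60 = 157.1 rad/s
τ = P_out/ω = 4023/157.1 = 25.61 N·m
In lb·ft: 25.61/1.356 = 18.9 lb·ft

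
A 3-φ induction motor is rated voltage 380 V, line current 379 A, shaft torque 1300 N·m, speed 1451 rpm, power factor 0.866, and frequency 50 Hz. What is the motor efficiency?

91.4 %

ω = 2π × 1451/60 = 151.9 rad/s; P_out = τω = 1300 × 151.9 = 197470 W
P_in = √3·V_L·I_L·cosφ = 1.732 × 380 × 379 × 0.866 = 216017 W
η = P_out / P_in = 197470 / 216017 = 0.914 = 91.4%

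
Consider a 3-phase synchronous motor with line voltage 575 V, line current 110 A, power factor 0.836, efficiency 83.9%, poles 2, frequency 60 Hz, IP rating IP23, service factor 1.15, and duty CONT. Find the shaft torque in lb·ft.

150 lb·ft

P_in = √3·V·I·cosφ = 1.732 × 575 × 110 × 0.836 = 91583 W
P_out = η·P_in = 0.839 × 91583 = 76838 W
n = n_s = 120×60/2 = 3600 rpm (synchronous)
ω = 2π×3600/60 = 377 rad/s
τ = P_out/ω = 76838/377 = 203.8 N·m
In lb·ft: 203.8/1.356 = 150 lb·ft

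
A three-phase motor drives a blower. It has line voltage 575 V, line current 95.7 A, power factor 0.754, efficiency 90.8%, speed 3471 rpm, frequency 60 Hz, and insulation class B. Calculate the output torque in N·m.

180 N·m

P_in = √3·V·I·cosφ = 1.732 × 575 × 95.7 × 0.754 = 71862 W
P_out = η·P_in = 0.908 × 71862 = 65251 W
n = 3471 rpm
ω = 2π×3471/60 = 363.5 rad/s
τ = P_out/ω = 65251/363.5 = 180 N·m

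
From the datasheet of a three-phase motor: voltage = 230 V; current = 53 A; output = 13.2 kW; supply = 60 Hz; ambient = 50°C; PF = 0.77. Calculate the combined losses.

3.06 kW

P_in = √3·V·I·cosφ = 1.732×230×53×0.77 = 16257 W
P_out = 13200 W
Losses = P_in − P_out = 16257 − 13200 = 3057 W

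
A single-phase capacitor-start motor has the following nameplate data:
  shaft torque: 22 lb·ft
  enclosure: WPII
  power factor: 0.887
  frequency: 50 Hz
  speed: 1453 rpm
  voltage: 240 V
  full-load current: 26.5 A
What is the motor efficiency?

80.5 %

τ = 22 lb·ft × 1.356 = 29.83 N·m
ω = 2π × 1453/60 = 152.2 rad/s; P_out = τω = 29.83 × 152.2 = 4540 W
P_in = V·I·cosφ = 240 × 26.5 × 0.887 = 5641 W
η = P_out / P_in = 4540 / 5641 = 0.805 = 80.5%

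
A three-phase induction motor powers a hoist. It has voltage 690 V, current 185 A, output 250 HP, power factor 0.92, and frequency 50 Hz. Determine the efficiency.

P_out = 250 × 746 = 186500 W
P_in = √3·V_L·I_L·cosφ = 1.732 × 690 × 185 × 0.92 = 203403 W
η = P_out / P_in = 186500 / 203403 = 0.917 = 91.7%

91.7 %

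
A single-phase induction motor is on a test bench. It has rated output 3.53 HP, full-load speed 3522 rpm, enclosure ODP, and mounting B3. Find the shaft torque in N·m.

P_out = 3.53 × 746 = 2633 W
ω = 2π × 3522/60 = 368.8 rad/s
τ = P_out/ω = 2633/368.8 = 7.14 N·m

7.14 N·m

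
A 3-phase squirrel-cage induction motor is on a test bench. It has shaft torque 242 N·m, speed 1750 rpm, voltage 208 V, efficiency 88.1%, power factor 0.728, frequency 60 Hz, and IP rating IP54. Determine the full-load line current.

192 A

ω = 2π×1750/60 = 183.3 rad/s; P_out = τω = 242 × 183.3 = 44359 W
P_in = P_out / η = 44359 / 0.881 = 50351 W
I_L = P_in / (√3·V_L·cosφ) = 50351 / (1.732 × 208 × 0.728) = 192 A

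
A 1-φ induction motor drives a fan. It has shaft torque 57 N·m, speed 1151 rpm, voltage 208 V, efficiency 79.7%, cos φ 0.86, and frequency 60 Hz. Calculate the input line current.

48.2 A

ω = 2π×1151/60 = 120.5 rad/s; P_out = τω = 57 × 120.5 = 6869 W
P_in = P_out / η = 6869 / 0.797 = 8619 W
I = P_in / (V·cosφ) = 8619 / (208 × 0.86) = 48.2 A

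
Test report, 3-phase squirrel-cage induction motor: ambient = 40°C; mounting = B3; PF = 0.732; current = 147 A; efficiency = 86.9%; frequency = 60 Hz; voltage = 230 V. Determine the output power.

P_in = √3·V·I·cosφ = 1.732 × 230 × 147 × 0.732 = 42865 W
P_out = η·P_in = 0.869 × 42865 = 37250 W

37.3 kW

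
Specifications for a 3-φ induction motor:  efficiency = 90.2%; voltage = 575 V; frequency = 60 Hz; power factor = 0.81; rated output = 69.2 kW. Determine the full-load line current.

P_out = 69.2 kW = 69200 W
P_in = P_out / η = 69200 / 0.902 = 76718 W
I_L = P_in / (√3·V_L·cosφ) = 76718 / (1.732 × 575 × 0.81) = 95.1 A

95.1 A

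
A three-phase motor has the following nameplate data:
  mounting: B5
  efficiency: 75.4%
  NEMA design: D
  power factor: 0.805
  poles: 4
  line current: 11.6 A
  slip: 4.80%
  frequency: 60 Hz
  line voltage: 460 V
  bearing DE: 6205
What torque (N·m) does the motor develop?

31.3 N·m

P_in = √3·V·I·cosφ = 1.732 × 460 × 11.6 × 0.805 = 7440 W
P_out = η·P_in = 0.754 × 7440 = 5610 W
n_s = 120×60/4 = 1800 rpm; n = 1800×(1−0.048) = 1714 rpm
ω = 2π×1714/60 = 179.5 rad/s
τ = P_out/ω = 5610/179.5 = 31.3 N·m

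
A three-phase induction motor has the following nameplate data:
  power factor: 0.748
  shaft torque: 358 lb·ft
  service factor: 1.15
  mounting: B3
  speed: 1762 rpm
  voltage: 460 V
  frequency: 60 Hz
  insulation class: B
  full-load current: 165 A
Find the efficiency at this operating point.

τ = 358 lb·ft × 1.356 = 485.4 N·m
ω = 2π × 1762/60 = 184.5 rad/s; P_out = τω = 485.4 × 184.5 = 89556 W
P_in = √3·V_L·I_L·cosφ = 1.732 × 460 × 165 × 0.748 = 98331 W
η = P_out / P_in = 89556 / 98331 = 0.911 = 91.1%

91.1 %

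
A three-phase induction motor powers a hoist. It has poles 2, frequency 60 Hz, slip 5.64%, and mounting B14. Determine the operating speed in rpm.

3397 rpm

n_s = 120f/p = 120×60/2 = 3600 rpm
n = n_s(1 − s) = 3600 × (1 − 0.0564) = 3397 rpm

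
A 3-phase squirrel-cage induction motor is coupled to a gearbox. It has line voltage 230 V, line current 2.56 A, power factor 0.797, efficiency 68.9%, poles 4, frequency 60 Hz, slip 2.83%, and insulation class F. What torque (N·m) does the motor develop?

P_in = √3·V·I·cosφ = 1.732 × 230 × 2.56 × 0.797 = 813 W
P_out = η·P_in = 0.689 × 813 = 560 W
n_s = 120×60/4 = 1800 rpm; n = 1800×(1−0.0283) = 1749 rpm
ω = 2π×1749/60 = 183.2 rad/s
τ = P_out/ω = 560/183.2 = 3.06 N·m

3.06 N·m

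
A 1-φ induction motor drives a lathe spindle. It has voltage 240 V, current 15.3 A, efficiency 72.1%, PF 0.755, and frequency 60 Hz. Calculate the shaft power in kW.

P_in = V·I·cosφ = 240 × 15.3 × 0.755 = 2772 W
P_out = η·P_in = 0.721 × 2772 = 1999 W

2 kW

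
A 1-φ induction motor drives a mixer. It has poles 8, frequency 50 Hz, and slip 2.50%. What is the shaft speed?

731 rpm

n_s = 120f/p = 120×50/8 = 750 rpm
n = n_s(1 − s) = 750 × (1 − 0.025) = 731 rpm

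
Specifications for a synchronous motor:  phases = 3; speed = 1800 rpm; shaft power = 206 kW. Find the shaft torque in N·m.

1090 N·m

ω = 2π × 1800/60 = 188.5 rad/s
τ = P/ω = 206000/188.5 = 1090 N·m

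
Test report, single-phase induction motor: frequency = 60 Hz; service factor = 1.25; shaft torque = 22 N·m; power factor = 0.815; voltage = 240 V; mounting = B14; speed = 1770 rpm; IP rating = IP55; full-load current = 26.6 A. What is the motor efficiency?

ω = 2π × 1770/60 = 185.4 rad/s; P_out = τω = 22 × 185.4 = 4079 W
P_in = V·I·cosφ = 240 × 26.6 × 0.815 = 5203 W
η = P_out / P_in = 4079 / 5203 = 0.784 = 78.4%

78.4 %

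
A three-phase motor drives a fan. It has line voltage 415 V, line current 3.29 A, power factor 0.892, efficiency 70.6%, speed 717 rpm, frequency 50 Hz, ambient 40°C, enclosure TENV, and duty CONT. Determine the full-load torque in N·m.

P_in = √3·V·I·cosφ = 1.732 × 415 × 3.29 × 0.892 = 2109 W
P_out = η·P_in = 0.706 × 2109 = 1489 W
n = 717 rpm
ω = 2π×717/60 = 75.08 rad/s
τ = P_out/ω = 1489/75.08 = 19.8 N·m

19.8 N·m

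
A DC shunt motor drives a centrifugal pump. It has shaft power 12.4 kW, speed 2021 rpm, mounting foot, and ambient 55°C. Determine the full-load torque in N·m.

58.6 N·m

ω = 2π × 2021/60 = 211.6 rad/s
τ = P/ω = 12400/211.6 = 58.6 N·m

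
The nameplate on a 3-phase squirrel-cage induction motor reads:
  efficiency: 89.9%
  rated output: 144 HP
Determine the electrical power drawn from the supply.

P_out = 144 × 746 = 107424 W
P_in = P_out/η = 107424/0.899 = 119493 W = 119 kW

119 kW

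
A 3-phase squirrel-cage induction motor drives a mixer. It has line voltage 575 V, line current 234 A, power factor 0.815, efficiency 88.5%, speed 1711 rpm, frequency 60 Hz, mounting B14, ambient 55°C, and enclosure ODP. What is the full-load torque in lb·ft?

692 lb·ft

P_in = √3·V·I·cosφ = 1.732 × 575 × 234 × 0.815 = 189928 W
P_out = η·P_in = 0.885 × 189928 = 168086 W
n = 1711 rpm
ω = 2π×1711/60 = 179.2 rad/s
τ = P_out/ω = 168086/179.2 = 938 N·m
In lb·ft: 938/1.356 = 692 lb·ft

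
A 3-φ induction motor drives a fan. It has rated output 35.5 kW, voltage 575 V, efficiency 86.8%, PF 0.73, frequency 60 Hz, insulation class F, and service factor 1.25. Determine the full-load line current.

P_out = 35.5 kW = 35500 W
P_in = P_out / η = 35500 / 0.868 = 40899 W
I_L = P_in / (√3·V_L·cosφ) = 40899 / (1.732 × 575 × 0.73) = 56.3 A

56.3 A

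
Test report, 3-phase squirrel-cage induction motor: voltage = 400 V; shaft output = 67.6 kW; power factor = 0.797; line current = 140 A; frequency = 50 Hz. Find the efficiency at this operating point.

P_out = 67.6 kW = 67600 W
P_in = √3·V_L·I_L·cosφ = 1.732 × 400 × 140 × 0.797 = 77303 W
η = P_out / P_in = 67600 / 77303 = 0.874 = 87.4%

87.4 %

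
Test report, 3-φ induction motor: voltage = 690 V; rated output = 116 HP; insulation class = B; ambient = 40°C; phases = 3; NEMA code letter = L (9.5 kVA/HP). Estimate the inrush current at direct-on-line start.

S_LR = 9.5 × 116 = 1102 kVA
I_LR = S_LR/(√3·V_L) = 1102000/(1.732×690) = 922 A

922 A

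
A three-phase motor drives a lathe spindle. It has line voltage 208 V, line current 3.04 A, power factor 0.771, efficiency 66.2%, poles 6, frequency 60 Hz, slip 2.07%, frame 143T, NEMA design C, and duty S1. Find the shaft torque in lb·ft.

P_in = √3·V·I·cosφ = 1.732 × 208 × 3.04 × 0.771 = 844 W
P_out = η·P_in = 0.662 × 844 = 559 W
n_s = 120×60/6 = 1200 rpm; n = 1200×(1−0.0207) = 1175 rpm
ω = 2π×1175/60 = 123 rad/s
τ = P_out/ω = 559/123 = 4.545 N·m
In lb·ft: 4.545/1.356 = 3.35 lb·ft

3.35 lb·ft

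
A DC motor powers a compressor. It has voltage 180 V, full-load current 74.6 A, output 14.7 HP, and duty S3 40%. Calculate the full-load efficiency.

81.7 %

P_out = 14.7 × 746 = 10966 W
P_in = V·I = 180 × 74.6 = 13428 W
η = P_out / P_in = 10966 / 13428 = 0.817 = 81.7%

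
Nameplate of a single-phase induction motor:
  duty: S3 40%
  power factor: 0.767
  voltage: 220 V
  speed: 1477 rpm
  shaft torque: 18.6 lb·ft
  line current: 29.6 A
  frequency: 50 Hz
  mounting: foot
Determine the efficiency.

78.1 %

τ = 18.6 lb·ft × 1.356 = 25.22 N·m
ω = 2π × 1477/60 = 154.7 rad/s; P_out = τω = 25.22 × 154.7 = 3902 W
P_in = V·I·cosφ = 220 × 29.6 × 0.767 = 4995 W
η = P_out / P_in = 3902 / 4995 = 0.781 = 78.1%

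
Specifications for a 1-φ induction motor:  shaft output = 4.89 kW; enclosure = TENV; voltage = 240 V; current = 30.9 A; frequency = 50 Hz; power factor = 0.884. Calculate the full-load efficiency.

74.6 %

P_out = 4.89 kW = 4890 W
P_in = V·I·cosφ = 240 × 30.9 × 0.884 = 6556 W
η = P_out / P_in = 4890 / 6556 = 0.746 = 74.6%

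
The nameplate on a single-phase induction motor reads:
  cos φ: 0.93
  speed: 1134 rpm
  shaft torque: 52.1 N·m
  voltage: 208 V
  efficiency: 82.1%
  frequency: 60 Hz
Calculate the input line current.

39 A

ω = 2π×1134/60 = 118.8 rad/s; P_out = τω = 52.1 × 118.8 = 6189 W
P_in = P_out / η = 6189 / 0.821 = 7538 W
I = P_in / (V·cosφ) = 7538 / (208 × 0.93) = 39 A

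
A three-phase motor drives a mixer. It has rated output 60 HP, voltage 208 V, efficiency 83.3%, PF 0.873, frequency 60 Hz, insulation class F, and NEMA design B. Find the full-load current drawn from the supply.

P_out = 60 × 746 = 44760 W
P_in = P_out / η = 44760 / 0.833 = 53733 W
I_L = P_in / (√3·V_L·cosφ) = 53733 / (1.732 × 208 × 0.873) = 171 A

171 A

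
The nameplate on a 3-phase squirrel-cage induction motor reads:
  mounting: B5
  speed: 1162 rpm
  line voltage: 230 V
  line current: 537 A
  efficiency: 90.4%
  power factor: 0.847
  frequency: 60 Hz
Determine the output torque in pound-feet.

P_in = √3·V·I·cosφ = 1.732 × 230 × 537 × 0.847 = 181190 W
P_out = η·P_in = 0.904 × 181190 = 163796 W
n = 1162 rpm
ω = 2π×1162/60 = 121.7 rad/s
τ = P_out/ω = 163796/121.7 = 1346 N·m
In lb·ft: 1346/1.356 = 993 lb·ft

993 lb·ft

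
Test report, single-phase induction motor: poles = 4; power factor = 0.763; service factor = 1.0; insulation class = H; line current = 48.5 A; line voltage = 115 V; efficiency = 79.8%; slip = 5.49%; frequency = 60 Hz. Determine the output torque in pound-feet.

P_in = V·I·cosφ = 115 × 48.5 × 0.763 = 4256 W
P_out = η·P_in = 0.798 × 4256 = 3396 W
n_s = 120×60/4 = 1800 rpm; n = 1800×(1−0.0549) = 1701 rpm
ω = 2π×1701/60 = 178.1 rad/s
τ = P_out/ω = 3396/178.1 = 19.07 N·m
In lb·ft: 19.07/1.356 = 14.1 lb·ft

14.1 lb·ft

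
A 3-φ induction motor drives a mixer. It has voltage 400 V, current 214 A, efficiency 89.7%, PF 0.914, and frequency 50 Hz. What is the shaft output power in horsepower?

163 HP

P_in = √3·V·I·cosφ = 1.732 × 400 × 214 × 0.914 = 135509 W
P_out = η·P_in = 0.897 × 135509 = 121552 W
= 121552/746 = 163 HP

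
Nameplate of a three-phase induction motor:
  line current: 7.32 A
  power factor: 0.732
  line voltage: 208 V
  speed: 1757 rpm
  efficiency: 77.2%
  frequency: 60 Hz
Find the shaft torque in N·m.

P_in = √3·V·I·cosφ = 1.732 × 208 × 7.32 × 0.732 = 1930 W
P_out = η·P_in = 0.772 × 1930 = 1490 W
n = 1757 rpm
ω = 2π×1757/60 = 184 rad/s
τ = P_out/ω = 1490/184 = 8.1 N·m

8.1 N·m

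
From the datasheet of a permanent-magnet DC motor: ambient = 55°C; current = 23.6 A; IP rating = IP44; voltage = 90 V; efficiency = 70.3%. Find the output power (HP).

P_in = V·I = 90 × 23.6 = 2124 W
P_out = η·P_in = 0.703 × 2124 = 1493 W
= 1493/746 = 2 HP

2 HP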